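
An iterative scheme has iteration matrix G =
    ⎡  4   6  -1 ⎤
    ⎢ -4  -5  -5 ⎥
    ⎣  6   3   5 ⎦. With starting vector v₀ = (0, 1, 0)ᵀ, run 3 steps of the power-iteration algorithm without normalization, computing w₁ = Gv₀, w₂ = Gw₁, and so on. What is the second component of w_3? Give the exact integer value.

-74

w1 = Gv₀ = (4·0 + 6·1 + (-1)·0; (-4)·0 + (-5)·1 + (-5)·0; 6·0 + 3·1 + 5·0) = (6, -5, 3)
w2 = Gw1 = (4·6 + 6·(-5) + (-1)·3; (-4)·6 + (-5)·(-5) + (-5)·3; 6·6 + 3·(-5) + 5·3) = (-9, -14, 36)
w3 = Gw2 = (-156, -74, 84)
The requested component of w3 is -74.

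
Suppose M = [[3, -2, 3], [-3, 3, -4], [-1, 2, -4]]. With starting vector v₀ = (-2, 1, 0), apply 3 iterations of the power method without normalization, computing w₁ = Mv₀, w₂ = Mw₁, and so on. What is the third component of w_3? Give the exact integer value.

w1 = Mv₀ = (-8, 9, 4)
w2 = Mw1 = (-30, 35, 10)
w3 = Mw2 = (-130, 155, 60)
The requested component of w3 is 60.

60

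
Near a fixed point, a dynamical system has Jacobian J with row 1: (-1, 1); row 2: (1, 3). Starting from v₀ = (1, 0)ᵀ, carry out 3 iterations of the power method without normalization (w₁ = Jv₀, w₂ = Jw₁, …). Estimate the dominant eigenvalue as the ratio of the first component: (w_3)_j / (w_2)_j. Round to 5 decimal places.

0.00000

w1 = Jv₀ = (-1, 1)
w2 = Jw1 = (2, 2)
w3 = Jw2 = (0, 8)
Ratio at component: 0 / 2 = 0.00000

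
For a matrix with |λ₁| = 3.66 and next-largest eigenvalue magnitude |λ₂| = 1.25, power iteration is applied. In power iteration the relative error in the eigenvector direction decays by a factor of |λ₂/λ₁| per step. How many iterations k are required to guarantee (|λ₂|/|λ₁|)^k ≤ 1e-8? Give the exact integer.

|λ₂/λ₁| = 1.25/3.66 = 0.34153
Need k ≥ ln(1e-8) / ln(0.34153) = -18.4207 / -1.0743 ≈ 17.146
Smallest integer k satisfying the bound: 18

18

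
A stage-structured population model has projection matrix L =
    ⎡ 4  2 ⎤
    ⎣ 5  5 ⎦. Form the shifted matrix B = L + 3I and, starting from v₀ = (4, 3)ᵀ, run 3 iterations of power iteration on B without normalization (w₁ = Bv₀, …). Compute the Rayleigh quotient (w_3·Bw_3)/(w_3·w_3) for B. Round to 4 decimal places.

B = L + 3I has rows (7, 2); (5, 8)
w1 = Bv₀ = (34, 44)
w2 = Bw1 = (326, 522)
w3 = Bw2 = (3326, 5806)
Bw3 = (34894, 63078)
w3·Bw3 = 482288312; w3·w3 = 44771912; μ ≈ 482288312/44771912 = 10.7721

μ ≈ 10.7721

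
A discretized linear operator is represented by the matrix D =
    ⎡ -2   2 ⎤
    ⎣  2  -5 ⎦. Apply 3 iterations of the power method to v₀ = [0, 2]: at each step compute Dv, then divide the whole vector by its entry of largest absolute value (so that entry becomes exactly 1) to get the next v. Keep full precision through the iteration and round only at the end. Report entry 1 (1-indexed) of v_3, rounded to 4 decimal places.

Dv0 = (4.00000, -10.00000); divide by -10.00000 → v1 = (-0.40000, 1.00000)
Dv1 = (2.80000, -5.80000); divide by -5.80000 → v2 = (-0.48276, 1.00000)
Dv2 = (2.96552, -5.96552); divide by -5.96552 → v3 = (-0.49711, 1.00000)
Requested entry of v3: 172/-346 = -0.4971

-0.4971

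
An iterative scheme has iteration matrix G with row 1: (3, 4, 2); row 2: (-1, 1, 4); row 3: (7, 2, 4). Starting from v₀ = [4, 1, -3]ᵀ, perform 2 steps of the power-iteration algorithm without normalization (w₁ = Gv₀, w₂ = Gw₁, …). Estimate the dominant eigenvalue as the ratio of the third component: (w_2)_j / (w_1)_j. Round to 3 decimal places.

w1 = Gv₀ = (3·4 + 4·1 + 2·(-3); (-1)·4 + 1·1 + 4·(-3); 7·4 + 2·1 + 4·(-3)) = (10, -15, 18)
w2 = Gw1 = (3·10 + 4·(-15) + 2·18; (-1)·10 + 1·(-15) + 4·18; 7·10 + 2·(-15) + 4·18) = (6, 47, 112)
Ratio at component: 112 / 18 = 6.222

λ ≈ 6.222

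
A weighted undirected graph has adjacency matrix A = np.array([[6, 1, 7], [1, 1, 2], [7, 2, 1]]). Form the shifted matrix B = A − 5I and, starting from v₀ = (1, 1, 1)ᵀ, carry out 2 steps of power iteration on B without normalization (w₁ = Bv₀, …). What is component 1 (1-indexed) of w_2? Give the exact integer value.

B = A − 5I has rows (1, 1, 7); (1, -4, 2); (7, 2, -4)
w1 = Bv₀ = (1·1 + 1·1 + 7·1; 1·1 + (-4)·1 + 2·1; 7·1 + 2·1 + (-4)·1) = (9, -1, 5)
w2 = Bw1 = (1·9 + 1·(-1) + 7·5; 1·9 + (-4)·(-1) + 2·5; 7·9 + 2·(-1) + (-4)·5) = (43, 23, 41)
Requested component of w2: 43

43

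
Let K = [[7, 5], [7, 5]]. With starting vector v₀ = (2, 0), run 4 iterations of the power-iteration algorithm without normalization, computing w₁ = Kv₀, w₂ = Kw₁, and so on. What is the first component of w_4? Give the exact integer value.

24192

w1 = Kv₀ = (7·2 + 5·0; 7·2 + 5·0) = (14, 14)
w2 = Kw1 = (7·14 + 5·14; 7·14 + 5·14) = (168, 168)
w3 = Kw2 = (2016, 2016)
w4 = Kw3 = (24192, 24192)
The requested component of w4 is 24192.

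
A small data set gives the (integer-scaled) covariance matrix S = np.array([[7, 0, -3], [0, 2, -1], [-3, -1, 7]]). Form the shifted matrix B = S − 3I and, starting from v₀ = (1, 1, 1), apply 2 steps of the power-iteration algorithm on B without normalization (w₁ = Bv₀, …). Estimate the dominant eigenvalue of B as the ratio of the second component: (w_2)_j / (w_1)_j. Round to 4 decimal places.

B = S − 3I has rows (4, 0, -3); (0, -1, -1); (-3, -1, 4)
w1 = Bv₀ = (4·1 + 0·1 + (-3)·1; 0·1 + (-1)·1 + (-1)·1; (-3)·1 + (-1)·1 + 4·1) = (1, -2, 0)
w2 = Bw1 = (4·1 + 0·(-2) + (-3)·0; 0·1 + (-1)·(-2) + (-1)·0; (-3)·1 + (-1)·(-2) + 4·0) = (4, 2, -1)
Ratio: 2/-2 = -1.0000

μ ≈ -1.0000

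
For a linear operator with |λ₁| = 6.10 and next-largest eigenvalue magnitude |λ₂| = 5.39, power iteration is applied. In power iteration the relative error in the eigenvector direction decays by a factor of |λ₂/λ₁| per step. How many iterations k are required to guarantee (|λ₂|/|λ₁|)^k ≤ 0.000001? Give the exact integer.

|λ₂/λ₁| = 5.39/6.10 = 0.88361
Need k ≥ ln(0.000001) / ln(0.88361) = -13.8155 / -0.1237 ≈ 111.646
Smallest integer k satisfying the bound: 112

112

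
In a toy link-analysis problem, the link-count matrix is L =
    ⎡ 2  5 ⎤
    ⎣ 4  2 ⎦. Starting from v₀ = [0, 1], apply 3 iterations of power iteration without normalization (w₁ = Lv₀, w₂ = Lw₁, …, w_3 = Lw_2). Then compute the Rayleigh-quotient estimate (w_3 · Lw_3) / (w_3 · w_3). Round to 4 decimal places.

6.3902

w1 = Lv₀ = (5, 2)
w2 = Lw1 = (20, 24)
w3 = Lw2 = (160, 128)
Lw3 = (960, 896)
w3·Lw3 = 160·960 + 128·896 = 268288; w3·w3 = 160·160 + 128·128 = 41984
λ ≈ 268288/41984 = 6.3902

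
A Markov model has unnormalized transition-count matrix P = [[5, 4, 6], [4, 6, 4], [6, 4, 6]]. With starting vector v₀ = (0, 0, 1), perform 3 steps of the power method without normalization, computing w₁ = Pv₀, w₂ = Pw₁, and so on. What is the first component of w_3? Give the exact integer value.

1226

w1 = Pv₀ = (6, 4, 6)
w2 = Pw1 = (82, 72, 88)
w3 = Pw2 = (1226, 1112, 1308)
The requested component of w3 is 1226.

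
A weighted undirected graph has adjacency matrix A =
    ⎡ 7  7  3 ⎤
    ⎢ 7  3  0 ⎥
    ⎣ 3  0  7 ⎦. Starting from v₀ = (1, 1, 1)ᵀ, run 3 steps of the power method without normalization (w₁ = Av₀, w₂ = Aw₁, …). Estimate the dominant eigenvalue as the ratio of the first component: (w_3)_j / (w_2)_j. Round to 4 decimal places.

13.4201

w1 = Av₀ = (7·1 + 7·1 + 3·1; 7·1 + 3·1 + 0·1; 3·1 + 0·1 + 7·1) = (17, 10, 10)
w2 = Aw1 = (7·17 + 7·10 + 3·10; 7·17 + 3·10 + 0·10; 3·17 + 0·10 + 7·10) = (219, 149, 121)
w3 = Aw2 = (2939, 1980, 1504)
Ratio at component: 2939 / 219 = 13.4201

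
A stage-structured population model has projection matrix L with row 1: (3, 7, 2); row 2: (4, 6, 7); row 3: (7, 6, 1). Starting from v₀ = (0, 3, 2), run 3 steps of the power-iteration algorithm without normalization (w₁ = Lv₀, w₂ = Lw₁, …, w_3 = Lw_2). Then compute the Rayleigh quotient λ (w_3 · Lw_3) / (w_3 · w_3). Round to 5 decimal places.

λ ≈ 14.68400

w1 = Lv₀ = (3·0 + 7·3 + 2·2; 4·0 + 6·3 + 7·2; 7·0 + 6·3 + 1·2) = (25, 32, 20)
w2 = Lw1 = (3·25 + 7·32 + 2·20; 4·25 + 6·32 + 7·20; 7·25 + 6·32 + 1·20) = (339, 432, 387)
w3 = Lw2 = (4815, 6657, 5352)
Lw3 = (71748, 96666, 78999)
w3·Lw3 = 4815·71748 + 6657·96666 + 5352·78999 = 1411774830; w3·w3 = 4815·4815 + 6657·6657 + 5352·5352 = 96143778
λ ≈ 1411774830/96143778 = 14.68400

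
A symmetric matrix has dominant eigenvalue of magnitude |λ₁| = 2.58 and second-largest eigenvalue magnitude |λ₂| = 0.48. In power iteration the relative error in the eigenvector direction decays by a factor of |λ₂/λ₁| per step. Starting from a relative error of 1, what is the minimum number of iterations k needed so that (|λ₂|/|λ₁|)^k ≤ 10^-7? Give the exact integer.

|λ₂/λ₁| = 0.48/2.58 = 0.18605
Need k ≥ ln(10^-7) / ln(0.18605) = -16.1181 / -1.6818 ≈ 9.584
Smallest integer k satisfying the bound: 10

10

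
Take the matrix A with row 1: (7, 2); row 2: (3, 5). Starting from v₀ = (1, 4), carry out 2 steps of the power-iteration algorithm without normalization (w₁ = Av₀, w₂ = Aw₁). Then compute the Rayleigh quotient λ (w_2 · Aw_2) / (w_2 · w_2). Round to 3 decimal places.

w1 = Av₀ = (7·1 + 2·4; 3·1 + 5·4) = (15, 23)
w2 = Aw1 = (7·15 + 2·23; 3·15 + 5·23) = (151, 160)
Aw2 = (1377, 1253)
w2·Aw2 = 151·1377 + 160·1253 = 408407; w2·w2 = 151·151 + 160·160 = 48401
λ ≈ 408407/48401 = 8.438

λ ≈ 8.438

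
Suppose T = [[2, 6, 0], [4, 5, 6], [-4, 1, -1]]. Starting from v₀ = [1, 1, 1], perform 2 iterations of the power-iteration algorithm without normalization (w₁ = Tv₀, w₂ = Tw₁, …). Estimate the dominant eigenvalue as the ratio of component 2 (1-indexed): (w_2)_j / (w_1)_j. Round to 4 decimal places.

w1 = Tv₀ = (2·1 + 6·1 + 0·1; 4·1 + 5·1 + 6·1; (-4)·1 + 1·1 + (-1)·1) = (8, 15, -4)
w2 = Tw1 = (2·8 + 6·15 + 0·(-4); 4·8 + 5·15 + 6·(-4); (-4)·8 + 1·15 + (-1)·(-4)) = (106, 83, -13)
Ratio at component: 83 / 15 = 5.5333

5.5333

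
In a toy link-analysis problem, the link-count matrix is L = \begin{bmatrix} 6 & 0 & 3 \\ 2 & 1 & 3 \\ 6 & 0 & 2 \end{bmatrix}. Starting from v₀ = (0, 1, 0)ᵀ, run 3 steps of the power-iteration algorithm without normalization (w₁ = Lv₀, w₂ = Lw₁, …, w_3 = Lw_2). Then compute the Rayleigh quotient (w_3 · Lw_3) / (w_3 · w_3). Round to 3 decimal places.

w1 = Lv₀ = (6·0 + 0·1 + 3·0; 2·0 + 1·1 + 3·0; 6·0 + 0·1 + 2·0) = (0, 1, 0)
w2 = Lw1 = (6·0 + 0·1 + 3·0; 2·0 + 1·1 + 3·0; 6·0 + 0·1 + 2·0) = (0, 1, 0)
w3 = Lw2 = (0, 1, 0)
Lw3 = (0, 1, 0)
w3·Lw3 = 0·0 + 1·1 + 0·0 = 1; w3·w3 = 0·0 + 1·1 + 0·0 = 1
λ ≈ 1/1 = 1.000

λ ≈ 1.000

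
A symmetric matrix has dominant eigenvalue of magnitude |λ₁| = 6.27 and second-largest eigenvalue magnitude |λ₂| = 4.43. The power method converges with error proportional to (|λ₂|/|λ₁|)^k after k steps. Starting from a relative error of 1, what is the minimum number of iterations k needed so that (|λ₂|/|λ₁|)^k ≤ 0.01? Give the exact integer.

|λ₂/λ₁| = 4.43/6.27 = 0.70654
Need k ≥ ln(0.01) / ln(0.70654) = -4.6052 / -0.3474 ≈ 13.257
Smallest integer k satisfying the bound: 14

14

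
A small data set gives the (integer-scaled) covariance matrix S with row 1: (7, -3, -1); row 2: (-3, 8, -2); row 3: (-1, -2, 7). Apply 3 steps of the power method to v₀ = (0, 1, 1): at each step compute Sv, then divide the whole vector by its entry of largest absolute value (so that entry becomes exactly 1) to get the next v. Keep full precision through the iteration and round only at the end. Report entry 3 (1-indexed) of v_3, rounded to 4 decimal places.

-0.2622

Sv0 = (-4.00000, 6.00000, 5.00000); divide by 6.00000 → v1 = (-0.66667, 1.00000, 0.83333)
Sv1 = (-8.50000, 8.33333, 4.50000); divide by -8.50000 → v2 = (1.00000, -0.98039, -0.52941)
Sv2 = (10.47059, -9.78431, -2.74510); divide by 10.47059 → v3 = (1.00000, -0.93446, -0.26217)
Requested entry of v3: 140/-534 = -0.2622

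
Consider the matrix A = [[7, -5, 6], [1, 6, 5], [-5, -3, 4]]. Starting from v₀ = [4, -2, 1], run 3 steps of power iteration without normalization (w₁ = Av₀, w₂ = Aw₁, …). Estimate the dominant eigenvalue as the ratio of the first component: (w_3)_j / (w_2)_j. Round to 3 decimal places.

λ ≈ 1.730

w1 = Av₀ = (44, -3, -10)
w2 = Aw1 = (263, -24, -251)
w3 = Aw2 = (455, -1136, -2247)
Ratio at component: 455 / 263 = 1.730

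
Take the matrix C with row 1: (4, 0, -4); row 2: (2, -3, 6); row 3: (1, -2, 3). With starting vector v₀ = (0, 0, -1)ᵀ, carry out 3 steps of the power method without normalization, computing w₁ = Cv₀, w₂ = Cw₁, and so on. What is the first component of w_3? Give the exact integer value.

w1 = Cv₀ = (4·0 + 0·0 + (-4)·(-1); 2·0 + (-3)·0 + 6·(-1); 1·0 + (-2)·0 + 3·(-1)) = (4, -6, -3)
w2 = Cw1 = (4·4 + 0·(-6) + (-4)·(-3); 2·4 + (-3)·(-6) + 6·(-3); 1·4 + (-2)·(-6) + 3·(-3)) = (28, 8, 7)
w3 = Cw2 = (84, 74, 33)
The requested component of w3 is 84.

84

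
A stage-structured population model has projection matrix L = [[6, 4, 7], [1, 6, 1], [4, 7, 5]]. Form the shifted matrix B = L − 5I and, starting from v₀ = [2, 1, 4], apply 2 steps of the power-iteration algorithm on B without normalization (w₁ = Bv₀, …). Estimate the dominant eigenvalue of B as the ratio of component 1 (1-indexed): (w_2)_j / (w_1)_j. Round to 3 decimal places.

μ ≈ 4.912

B = L − 5I has rows (1, 4, 7); (1, 1, 1); (4, 7, 0)
w1 = Bv₀ = (34, 7, 15)
w2 = Bw1 = (167, 56, 185)
Ratio: 167/34 = 4.912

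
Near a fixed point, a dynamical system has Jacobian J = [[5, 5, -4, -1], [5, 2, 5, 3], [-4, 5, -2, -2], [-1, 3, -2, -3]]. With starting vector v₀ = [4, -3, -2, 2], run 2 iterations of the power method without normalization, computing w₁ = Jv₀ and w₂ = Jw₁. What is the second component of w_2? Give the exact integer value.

w1 = Jv₀ = (5·4 + 5·(-3) + (-4)·(-2) + (-1)·2; 5·4 + 2·(-3) + 5·(-2) + 3·2; (-4)·4 + 5·(-3) + (-2)·(-2) + (-2)·2; (-1)·4 + 3·(-3) + (-2)·(-2) + (-3)·2) = (11, 10, -31, -15)
w2 = Jw1 = (5·11 + 5·10 + (-4)·(-31) + (-1)·(-15); 5·11 + 2·10 + 5·(-31) + 3·(-15); (-4)·11 + 5·10 + (-2)·(-31) + (-2)·(-15); (-1)·11 + 3·10 + (-2)·(-31) + (-3)·(-15)) = (244, -125, 98, 126)
The requested component of w2 is -125.

-125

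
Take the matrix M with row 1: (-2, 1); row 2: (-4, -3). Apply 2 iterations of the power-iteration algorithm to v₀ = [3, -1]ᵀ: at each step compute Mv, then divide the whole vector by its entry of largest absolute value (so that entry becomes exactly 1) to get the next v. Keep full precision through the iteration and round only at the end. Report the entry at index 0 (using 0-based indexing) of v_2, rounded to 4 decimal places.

0.0909

Mv0 = (-7.00000, -9.00000); divide by -9.00000 → v1 = (0.77778, 1.00000)
Mv1 = (-0.55556, -6.11111); divide by -6.11111 → v2 = (0.09091, 1.00000)
Requested entry of v2: 5/55 = 0.0909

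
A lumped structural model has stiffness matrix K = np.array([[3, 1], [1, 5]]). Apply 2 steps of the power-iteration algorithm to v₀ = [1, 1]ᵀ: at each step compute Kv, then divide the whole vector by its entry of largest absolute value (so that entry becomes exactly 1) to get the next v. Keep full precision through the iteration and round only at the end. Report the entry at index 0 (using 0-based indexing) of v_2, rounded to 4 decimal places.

Kv0 = (4.00000, 6.00000); divide by 6.00000 → v1 = (0.66667, 1.00000)
Kv1 = (3.00000, 5.66667); divide by 5.66667 → v2 = (0.52941, 1.00000)
Requested entry of v2: 18/34 = 0.5294

0.5294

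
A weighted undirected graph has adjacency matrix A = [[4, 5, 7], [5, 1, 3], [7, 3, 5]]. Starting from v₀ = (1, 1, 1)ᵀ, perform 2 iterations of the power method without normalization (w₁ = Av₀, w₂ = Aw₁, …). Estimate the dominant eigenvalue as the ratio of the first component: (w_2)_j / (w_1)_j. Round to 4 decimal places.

13.3750

w1 = Av₀ = (16, 9, 15)
w2 = Aw1 = (214, 134, 214)
Ratio at component: 214 / 16 = 13.3750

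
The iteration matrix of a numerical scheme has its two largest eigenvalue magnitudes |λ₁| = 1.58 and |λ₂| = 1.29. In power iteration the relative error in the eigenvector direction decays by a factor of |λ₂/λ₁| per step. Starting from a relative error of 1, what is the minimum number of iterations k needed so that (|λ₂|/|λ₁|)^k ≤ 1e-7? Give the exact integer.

|λ₂/λ₁| = 1.29/1.58 = 0.81646
Need k ≥ ln(1e-7) / ln(0.81646) = -16.1181 / -0.2028 ≈ 79.485
Smallest integer k satisfying the bound: 80

80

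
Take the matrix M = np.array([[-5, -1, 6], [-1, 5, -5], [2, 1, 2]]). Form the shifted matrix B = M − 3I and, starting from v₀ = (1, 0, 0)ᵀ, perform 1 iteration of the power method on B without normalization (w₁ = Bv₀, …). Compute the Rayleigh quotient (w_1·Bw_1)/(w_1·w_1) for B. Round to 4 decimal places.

μ ≈ -9.4203

B = M − 3I has rows (-8, -1, 6); (-1, 2, -5); (2, 1, -1)
w1 = Bv₀ = (-8, -1, 2)
Bw1 = (77, -4, -19)
w1·Bw1 = -650; w1·w1 = 69; μ ≈ -650/69 = -9.4203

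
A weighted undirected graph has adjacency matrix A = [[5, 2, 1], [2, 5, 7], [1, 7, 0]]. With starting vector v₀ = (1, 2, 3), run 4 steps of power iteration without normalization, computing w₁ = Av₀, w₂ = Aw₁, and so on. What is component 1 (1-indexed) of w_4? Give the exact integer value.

w1 = Av₀ = (12, 33, 15)
w2 = Aw1 = (141, 294, 243)
w3 = Aw2 = (1536, 3453, 2199)
w4 = Aw3 = (16785, 35730, 25707)
The requested component of w4 is 16785.

16785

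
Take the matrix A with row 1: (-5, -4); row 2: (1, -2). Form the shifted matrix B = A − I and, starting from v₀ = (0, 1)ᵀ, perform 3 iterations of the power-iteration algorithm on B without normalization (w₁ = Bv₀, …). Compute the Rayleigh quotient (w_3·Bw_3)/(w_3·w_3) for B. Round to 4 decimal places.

-5.7116

B = A − I has rows (-6, -4); (1, -3)
w1 = Bv₀ = ((-6)·0 + (-4)·1; 1·0 + (-3)·1) = (-4, -3)
w2 = Bw1 = ((-6)·(-4) + (-4)·(-3); 1·(-4) + (-3)·(-3)) = (36, 5)
w3 = Bw2 = (-236, 21)
Bw3 = (1332, -299)
w3·Bw3 = -320631; w3·w3 = 56137; μ ≈ -320631/56137 = -5.7116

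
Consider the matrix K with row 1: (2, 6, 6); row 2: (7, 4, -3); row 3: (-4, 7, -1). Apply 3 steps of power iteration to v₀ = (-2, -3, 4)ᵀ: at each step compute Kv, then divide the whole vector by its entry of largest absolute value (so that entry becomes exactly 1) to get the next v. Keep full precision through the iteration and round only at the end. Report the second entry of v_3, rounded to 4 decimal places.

Kv0 = (2.00000, -38.00000, -17.00000); divide by -38.00000 → v1 = (-0.05263, 1.00000, 0.44737)
Kv1 = (8.57895, 2.28947, 6.76316); divide by 8.57895 → v2 = (1.00000, 0.26687, 0.78834)
Kv2 = (8.33129, 5.70245, -2.92025); divide by 8.33129 → v3 = (1.00000, 0.68446, -0.35052)
Requested entry of v3: -1859/-2716 = 0.6845

0.6845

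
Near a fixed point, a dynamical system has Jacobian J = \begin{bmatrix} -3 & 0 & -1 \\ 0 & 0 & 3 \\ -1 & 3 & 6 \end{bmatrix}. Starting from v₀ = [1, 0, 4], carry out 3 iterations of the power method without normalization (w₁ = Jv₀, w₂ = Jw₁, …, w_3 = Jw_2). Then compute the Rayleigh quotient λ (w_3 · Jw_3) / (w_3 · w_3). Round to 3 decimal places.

λ ≈ 7.312

w1 = Jv₀ = (-7, 12, 23)
w2 = Jw1 = (-2, 69, 181)
w3 = Jw2 = (-175, 543, 1295)
Jw3 = (-770, 3885, 9574)
w3·Jw3 = (-175)·(-770) + 543·3885 + 1295·9574 = 14642635; w3·w3 = (-175)·(-175) + 543·543 + 1295·1295 = 2002499
λ ≈ 14642635/2002499 = 7.312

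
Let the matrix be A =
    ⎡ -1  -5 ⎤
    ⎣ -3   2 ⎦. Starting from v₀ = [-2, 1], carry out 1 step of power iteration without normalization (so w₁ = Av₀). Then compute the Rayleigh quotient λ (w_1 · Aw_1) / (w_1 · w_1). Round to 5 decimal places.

4.26027

w1 = Av₀ = ((-1)·(-2) + (-5)·1; (-3)·(-2) + 2·1) = (-3, 8)
Aw1 = (-37, 25)
w1·Aw1 = (-3)·(-37) + 8·25 = 311; w1·w1 = (-3)·(-3) + 8·8 = 73
λ ≈ 311/73 = 4.26027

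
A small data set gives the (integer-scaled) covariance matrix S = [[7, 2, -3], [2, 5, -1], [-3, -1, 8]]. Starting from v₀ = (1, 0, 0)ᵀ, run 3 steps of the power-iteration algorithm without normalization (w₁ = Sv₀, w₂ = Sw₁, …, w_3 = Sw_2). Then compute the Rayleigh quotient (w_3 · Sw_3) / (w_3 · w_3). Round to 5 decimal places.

w1 = Sv₀ = (7, 2, -3)
w2 = Sw1 = (62, 27, -47)
w3 = Sw2 = (629, 306, -589)
Sw3 = (6782, 3377, -6905)
w3·Sw3 = 629·6782 + 306·3377 + (-589)·(-6905) = 9366285; w3·w3 = 629·629 + 306·306 + (-589)·(-589) = 836198
λ ≈ 9366285/836198 = 11.20104

11.20104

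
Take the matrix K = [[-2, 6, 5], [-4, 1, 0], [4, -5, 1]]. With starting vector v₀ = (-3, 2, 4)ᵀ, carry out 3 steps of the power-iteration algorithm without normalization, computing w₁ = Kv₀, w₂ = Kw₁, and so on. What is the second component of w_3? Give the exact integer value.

w1 = Kv₀ = ((-2)·(-3) + 6·2 + 5·4; (-4)·(-3) + 1·2 + 0·4; 4·(-3) + (-5)·2 + 1·4) = (38, 14, -18)
w2 = Kw1 = ((-2)·38 + 6·14 + 5·(-18); (-4)·38 + 1·14 + 0·(-18); 4·38 + (-5)·14 + 1·(-18)) = (-82, -138, 64)
w3 = Kw2 = (-344, 190, 426)
The requested component of w3 is 190.

190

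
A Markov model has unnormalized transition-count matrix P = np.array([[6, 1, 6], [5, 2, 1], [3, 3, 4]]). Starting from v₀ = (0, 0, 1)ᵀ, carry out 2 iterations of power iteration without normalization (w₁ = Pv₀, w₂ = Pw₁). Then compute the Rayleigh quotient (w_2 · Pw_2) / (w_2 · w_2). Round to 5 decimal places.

w1 = Pv₀ = (6, 1, 4)
w2 = Pw1 = (61, 36, 37)
Pw2 = (624, 414, 439)
w2·Pw2 = 61·624 + 36·414 + 37·439 = 69211; w2·w2 = 61·61 + 36·36 + 37·37 = 6386
λ ≈ 69211/6386 = 10.83793

10.83793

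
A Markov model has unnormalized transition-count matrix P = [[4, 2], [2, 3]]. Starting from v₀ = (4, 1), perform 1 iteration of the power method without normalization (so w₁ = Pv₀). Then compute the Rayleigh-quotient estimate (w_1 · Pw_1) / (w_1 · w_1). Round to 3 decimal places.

w1 = Pv₀ = (4·4 + 2·1; 2·4 + 3·1) = (18, 11)
Pw1 = (94, 69)
w1·Pw1 = 18·94 + 11·69 = 2451; w1·w1 = 18·18 + 11·11 = 445
λ ≈ 2451/445 = 5.508

5.508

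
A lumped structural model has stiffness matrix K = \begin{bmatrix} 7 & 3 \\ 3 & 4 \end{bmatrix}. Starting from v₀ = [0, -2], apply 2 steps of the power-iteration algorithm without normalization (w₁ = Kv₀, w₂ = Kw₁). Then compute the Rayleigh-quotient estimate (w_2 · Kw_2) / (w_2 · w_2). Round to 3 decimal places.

λ ≈ 8.794

w1 = Kv₀ = (7·0 + 3·(-2); 3·0 + 4·(-2)) = (-6, -8)
w2 = Kw1 = (7·(-6) + 3·(-8); 3·(-6) + 4·(-8)) = (-66, -50)
Kw2 = (-612, -398)
w2·Kw2 = (-66)·(-612) + (-50)·(-398) = 60292; w2·w2 = (-66)·(-66) + (-50)·(-50) = 6856
λ ≈ 60292/6856 = 8.794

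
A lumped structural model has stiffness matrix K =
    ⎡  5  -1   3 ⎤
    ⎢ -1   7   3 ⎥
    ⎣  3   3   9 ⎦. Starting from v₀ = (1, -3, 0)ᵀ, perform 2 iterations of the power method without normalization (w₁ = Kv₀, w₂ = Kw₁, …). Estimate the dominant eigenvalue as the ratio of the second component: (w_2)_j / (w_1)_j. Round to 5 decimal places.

8.18182

w1 = Kv₀ = (5·1 + (-1)·(-3) + 3·0; (-1)·1 + 7·(-3) + 3·0; 3·1 + 3·(-3) + 9·0) = (8, -22, -6)
w2 = Kw1 = (5·8 + (-1)·(-22) + 3·(-6); (-1)·8 + 7·(-22) + 3·(-6); 3·8 + 3·(-22) + 9·(-6)) = (44, -180, -96)
Ratio at component: -180 / -22 = 8.18182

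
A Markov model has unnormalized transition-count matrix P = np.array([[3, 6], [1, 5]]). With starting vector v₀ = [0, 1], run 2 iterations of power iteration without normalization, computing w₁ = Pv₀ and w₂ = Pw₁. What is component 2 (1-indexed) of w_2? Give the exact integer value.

w1 = Pv₀ = (6, 5)
w2 = Pw1 = (48, 31)
The requested component of w2 is 31.

31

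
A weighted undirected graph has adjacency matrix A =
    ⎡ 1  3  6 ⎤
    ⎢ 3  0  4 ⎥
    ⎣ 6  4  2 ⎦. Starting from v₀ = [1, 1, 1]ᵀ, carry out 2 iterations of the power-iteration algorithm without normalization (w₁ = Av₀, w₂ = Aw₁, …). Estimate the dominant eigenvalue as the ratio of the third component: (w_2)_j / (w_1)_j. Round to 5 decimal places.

w1 = Av₀ = (1·1 + 3·1 + 6·1; 3·1 + 0·1 + 4·1; 6·1 + 4·1 + 2·1) = (10, 7, 12)
w2 = Aw1 = (1·10 + 3·7 + 6·12; 3·10 + 0·7 + 4·12; 6·10 + 4·7 + 2·12) = (103, 78, 112)
Ratio at component: 112 / 12 = 9.33333

λ ≈ 9.33333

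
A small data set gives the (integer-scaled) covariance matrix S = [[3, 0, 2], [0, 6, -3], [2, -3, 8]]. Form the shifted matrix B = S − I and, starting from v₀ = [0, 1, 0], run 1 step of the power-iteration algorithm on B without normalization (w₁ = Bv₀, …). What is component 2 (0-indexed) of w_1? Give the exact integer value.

-3

B = S − I has rows (2, 0, 2); (0, 5, -3); (2, -3, 7)
w1 = Bv₀ = (2·0 + 0·1 + 2·0; 0·0 + 5·1 + (-3)·0; 2·0 + (-3)·1 + 7·0) = (0, 5, -3)
Requested component of w1: -3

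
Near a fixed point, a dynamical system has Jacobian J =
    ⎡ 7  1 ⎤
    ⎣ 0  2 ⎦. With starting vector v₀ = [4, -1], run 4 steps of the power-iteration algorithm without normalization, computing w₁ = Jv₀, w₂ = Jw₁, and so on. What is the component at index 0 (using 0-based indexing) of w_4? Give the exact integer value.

9127

w1 = Jv₀ = (27, -2)
w2 = Jw1 = (187, -4)
w3 = Jw2 = (1305, -8)
w4 = Jw3 = (9127, -16)
The requested component of w4 is 9127.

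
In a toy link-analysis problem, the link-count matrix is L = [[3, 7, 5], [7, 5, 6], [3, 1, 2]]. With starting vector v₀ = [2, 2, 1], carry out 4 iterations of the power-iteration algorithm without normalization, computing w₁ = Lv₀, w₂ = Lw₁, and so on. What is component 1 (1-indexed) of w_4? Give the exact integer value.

56315

w1 = Lv₀ = (3·2 + 7·2 + 5·1; 7·2 + 5·2 + 6·1; 3·2 + 1·2 + 2·1) = (25, 30, 10)
w2 = Lw1 = (3·25 + 7·30 + 5·10; 7·25 + 5·30 + 6·10; 3·25 + 1·30 + 2·10) = (335, 385, 125)
w3 = Lw2 = (4325, 5020, 1640)
w4 = Lw3 = (56315, 65215, 21275)
The requested component of w4 is 56315.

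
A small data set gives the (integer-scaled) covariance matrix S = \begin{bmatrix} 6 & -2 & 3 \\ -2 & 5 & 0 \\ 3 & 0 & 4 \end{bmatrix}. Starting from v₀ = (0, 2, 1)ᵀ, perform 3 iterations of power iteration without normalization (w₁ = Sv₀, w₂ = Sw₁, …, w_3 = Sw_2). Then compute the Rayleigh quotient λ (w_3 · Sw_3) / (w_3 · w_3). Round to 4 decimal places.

w1 = Sv₀ = (-1, 10, 4)
w2 = Sw1 = (-14, 52, 13)
w3 = Sw2 = (-149, 288, 10)
Sw3 = (-1440, 1738, -407)
w3·Sw3 = (-149)·(-1440) + 288·1738 + 10·(-407) = 711034; w3·w3 = (-149)·(-149) + 288·288 + 10·10 = 105245
λ ≈ 711034/105245 = 6.7560

λ ≈ 6.7560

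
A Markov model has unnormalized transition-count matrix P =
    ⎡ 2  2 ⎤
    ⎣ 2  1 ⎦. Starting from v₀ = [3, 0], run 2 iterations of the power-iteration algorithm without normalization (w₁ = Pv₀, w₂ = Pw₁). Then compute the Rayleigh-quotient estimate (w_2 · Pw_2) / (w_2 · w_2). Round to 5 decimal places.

w1 = Pv₀ = (2·3 + 2·0; 2·3 + 1·0) = (6, 6)
w2 = Pw1 = (2·6 + 2·6; 2·6 + 1·6) = (24, 18)
Pw2 = (84, 66)
w2·Pw2 = 24·84 + 18·66 = 3204; w2·w2 = 24·24 + 18·18 = 900
λ ≈ 3204/900 = 3.56000

3.56000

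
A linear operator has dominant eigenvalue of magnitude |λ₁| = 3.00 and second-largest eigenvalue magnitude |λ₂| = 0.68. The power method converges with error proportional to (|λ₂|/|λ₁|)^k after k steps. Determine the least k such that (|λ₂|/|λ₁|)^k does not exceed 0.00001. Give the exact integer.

8

|λ₂/λ₁| = 0.68/3.00 = 0.22667
Need k ≥ ln(0.00001) / ln(0.22667) = -11.5129 / -1.4843 ≈ 7.757
Smallest integer k satisfying the bound: 8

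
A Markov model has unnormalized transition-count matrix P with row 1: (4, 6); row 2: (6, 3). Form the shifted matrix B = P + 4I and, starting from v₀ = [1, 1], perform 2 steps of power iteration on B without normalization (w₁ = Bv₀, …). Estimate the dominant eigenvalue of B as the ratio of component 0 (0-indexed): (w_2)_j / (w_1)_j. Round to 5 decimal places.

μ ≈ 13.57143

B = P + 4I has rows (8, 6); (6, 7)
w1 = Bv₀ = (14, 13)
w2 = Bw1 = (190, 175)
Ratio: 190/14 = 13.57143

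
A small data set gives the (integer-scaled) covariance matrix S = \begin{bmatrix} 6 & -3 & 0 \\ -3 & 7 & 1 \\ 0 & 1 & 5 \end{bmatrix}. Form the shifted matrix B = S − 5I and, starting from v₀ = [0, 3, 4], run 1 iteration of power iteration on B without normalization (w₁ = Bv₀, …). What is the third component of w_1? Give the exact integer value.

3

B = S − 5I has rows (1, -3, 0); (-3, 2, 1); (0, 1, 0)
w1 = Bv₀ = (1·0 + (-3)·3 + 0·4; (-3)·0 + 2·3 + 1·4; 0·0 + 1·3 + 0·4) = (-9, 10, 3)
Requested component of w1: 3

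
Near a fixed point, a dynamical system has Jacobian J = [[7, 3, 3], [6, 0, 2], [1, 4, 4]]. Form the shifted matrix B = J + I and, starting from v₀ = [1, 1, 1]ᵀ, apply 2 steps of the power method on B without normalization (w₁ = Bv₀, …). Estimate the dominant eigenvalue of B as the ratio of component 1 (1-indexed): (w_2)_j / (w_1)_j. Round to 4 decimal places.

B = J + I has rows (8, 3, 3); (6, 1, 2); (1, 4, 5)
w1 = Bv₀ = (14, 9, 10)
w2 = Bw1 = (169, 113, 100)
Ratio: 169/14 = 12.0714

12.0714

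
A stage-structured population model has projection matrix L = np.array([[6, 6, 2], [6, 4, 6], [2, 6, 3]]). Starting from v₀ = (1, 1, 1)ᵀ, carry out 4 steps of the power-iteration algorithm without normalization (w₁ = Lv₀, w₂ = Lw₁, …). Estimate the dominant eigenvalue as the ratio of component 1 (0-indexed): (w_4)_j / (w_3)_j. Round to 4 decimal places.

w1 = Lv₀ = (6·1 + 6·1 + 2·1; 6·1 + 4·1 + 6·1; 2·1 + 6·1 + 3·1) = (14, 16, 11)
w2 = Lw1 = (6·14 + 6·16 + 2·11; 6·14 + 4·16 + 6·11; 2·14 + 6·16 + 3·11) = (202, 214, 157)
w3 = Lw2 = (2810, 3010, 2159)
w4 = Lw3 = (39238, 41854, 30157)
Ratio at component: 41854 / 3010 = 13.9050

13.9050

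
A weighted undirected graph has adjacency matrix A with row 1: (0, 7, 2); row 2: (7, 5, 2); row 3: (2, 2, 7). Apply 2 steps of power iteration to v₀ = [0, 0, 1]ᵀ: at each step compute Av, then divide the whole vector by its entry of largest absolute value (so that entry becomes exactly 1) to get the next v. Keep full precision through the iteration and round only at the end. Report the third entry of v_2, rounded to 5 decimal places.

1.00000

Av0 = (2.000000, 2.000000, 7.000000); divide by 7.000000 → v1 = (0.285714, 0.285714, 1.000000)
Av1 = (4.000000, 5.428571, 8.142857); divide by 8.142857 → v2 = (0.491228, 0.666667, 1.000000)
Requested entry of v2: 57/57 = 1.00000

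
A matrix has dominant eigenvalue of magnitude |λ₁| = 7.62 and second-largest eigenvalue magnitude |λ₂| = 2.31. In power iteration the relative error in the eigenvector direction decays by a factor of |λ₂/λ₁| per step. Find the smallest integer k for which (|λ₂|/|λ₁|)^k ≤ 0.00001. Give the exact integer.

|λ₂/λ₁| = 2.31/7.62 = 0.30315
Need k ≥ ln(0.00001) / ln(0.30315) = -11.5129 / -1.1935 ≈ 9.646
Smallest integer k satisfying the bound: 10

10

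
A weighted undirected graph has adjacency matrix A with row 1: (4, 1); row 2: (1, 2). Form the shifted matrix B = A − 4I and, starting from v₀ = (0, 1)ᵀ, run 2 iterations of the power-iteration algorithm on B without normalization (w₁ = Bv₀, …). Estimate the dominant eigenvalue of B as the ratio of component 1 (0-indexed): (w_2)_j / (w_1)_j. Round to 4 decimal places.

B = A − 4I has rows (0, 1); (1, -2)
w1 = Bv₀ = (0·0 + 1·1; 1·0 + (-2)·1) = (1, -2)
w2 = Bw1 = (0·1 + 1·(-2); 1·1 + (-2)·(-2)) = (-2, 5)
Ratio: 5/-2 = -2.5000

μ ≈ -2.5000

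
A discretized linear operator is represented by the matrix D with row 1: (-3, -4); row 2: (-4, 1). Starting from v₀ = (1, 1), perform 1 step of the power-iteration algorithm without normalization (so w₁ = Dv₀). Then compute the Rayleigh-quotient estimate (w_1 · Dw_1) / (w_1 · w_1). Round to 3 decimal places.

-5.276

w1 = Dv₀ = (-7, -3)
Dw1 = (33, 25)
w1·Dw1 = (-7)·33 + (-3)·25 = -306; w1·w1 = (-7)·(-7) + (-3)·(-3) = 58
λ ≈ -306/58 = -5.276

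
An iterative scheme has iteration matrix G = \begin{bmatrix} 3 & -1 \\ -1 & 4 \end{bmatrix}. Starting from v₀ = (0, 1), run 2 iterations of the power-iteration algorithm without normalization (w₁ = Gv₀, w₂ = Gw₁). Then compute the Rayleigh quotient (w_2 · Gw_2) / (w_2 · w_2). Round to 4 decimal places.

λ ≈ 4.5592

w1 = Gv₀ = (-1, 4)
w2 = Gw1 = (-7, 17)
Gw2 = (-38, 75)
w2·Gw2 = (-7)·(-38) + 17·75 = 1541; w2·w2 = (-7)·(-7) + 17·17 = 338
λ ≈ 1541/338 = 4.5592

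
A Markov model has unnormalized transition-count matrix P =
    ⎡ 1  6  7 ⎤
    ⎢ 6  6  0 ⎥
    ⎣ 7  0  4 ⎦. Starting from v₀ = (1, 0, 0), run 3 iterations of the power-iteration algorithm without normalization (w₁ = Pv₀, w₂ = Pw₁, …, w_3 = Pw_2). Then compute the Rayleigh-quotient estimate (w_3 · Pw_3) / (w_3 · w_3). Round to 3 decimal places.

w1 = Pv₀ = (1, 6, 7)
w2 = Pw1 = (86, 42, 35)
w3 = Pw2 = (583, 768, 742)
Pw3 = (10385, 8106, 7049)
w3·Pw3 = 583·10385 + 768·8106 + 742·7049 = 17510221; w3·w3 = 583·583 + 768·768 + 742·742 = 1480277
λ ≈ 17510221/1480277 = 11.829

11.829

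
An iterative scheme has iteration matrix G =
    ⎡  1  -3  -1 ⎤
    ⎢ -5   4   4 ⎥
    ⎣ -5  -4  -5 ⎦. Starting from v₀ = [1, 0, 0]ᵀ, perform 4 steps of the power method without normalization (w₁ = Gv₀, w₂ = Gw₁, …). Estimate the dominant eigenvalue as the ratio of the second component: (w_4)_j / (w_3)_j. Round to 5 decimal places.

12.64000

w1 = Gv₀ = (1·1 + (-3)·0 + (-1)·0; (-5)·1 + 4·0 + 4·0; (-5)·1 + (-4)·0 + (-5)·0) = (1, -5, -5)
w2 = Gw1 = (1·1 + (-3)·(-5) + (-1)·(-5); (-5)·1 + 4·(-5) + 4·(-5); (-5)·1 + (-4)·(-5) + (-5)·(-5)) = (21, -45, 40)
w3 = Gw2 = (116, -125, -125)
w4 = Gw3 = (616, -1580, 545)
Ratio at component: -1580 / -125 = 12.64000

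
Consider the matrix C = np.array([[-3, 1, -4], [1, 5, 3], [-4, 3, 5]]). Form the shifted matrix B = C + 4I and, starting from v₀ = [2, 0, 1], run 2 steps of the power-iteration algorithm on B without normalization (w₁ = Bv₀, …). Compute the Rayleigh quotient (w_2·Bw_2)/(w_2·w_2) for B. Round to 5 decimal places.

B = C + 4I has rows (1, 1, -4); (1, 9, 3); (-4, 3, 9)
w1 = Bv₀ = (1·2 + 1·0 + (-4)·1; 1·2 + 9·0 + 3·1; (-4)·2 + 3·0 + 9·1) = (-2, 5, 1)
w2 = Bw1 = (1·(-2) + 1·5 + (-4)·1; 1·(-2) + 9·5 + 3·1; (-4)·(-2) + 3·5 + 9·1) = (-1, 46, 32)
Bw2 = (-83, 509, 430)
w2·Bw2 = 37257; w2·w2 = 3141; μ ≈ 37257/3141 = 11.86151

μ ≈ 11.86151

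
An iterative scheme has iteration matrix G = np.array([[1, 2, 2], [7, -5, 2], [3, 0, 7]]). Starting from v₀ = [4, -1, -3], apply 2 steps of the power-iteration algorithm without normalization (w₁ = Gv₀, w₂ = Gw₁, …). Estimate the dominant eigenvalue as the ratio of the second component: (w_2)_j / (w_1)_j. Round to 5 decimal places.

-6.70370

w1 = Gv₀ = (1·4 + 2·(-1) + 2·(-3); 7·4 + (-5)·(-1) + 2·(-3); 3·4 + 0·(-1) + 7·(-3)) = (-4, 27, -9)
w2 = Gw1 = (1·(-4) + 2·27 + 2·(-9); 7·(-4) + (-5)·27 + 2·(-9); 3·(-4) + 0·27 + 7·(-9)) = (32, -181, -75)
Ratio at component: -181 / 27 = -6.70370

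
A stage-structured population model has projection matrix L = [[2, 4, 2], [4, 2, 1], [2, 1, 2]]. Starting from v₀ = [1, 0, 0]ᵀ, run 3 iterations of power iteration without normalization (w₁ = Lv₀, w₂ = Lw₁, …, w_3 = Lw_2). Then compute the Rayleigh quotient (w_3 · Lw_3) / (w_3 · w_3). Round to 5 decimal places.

6.91503

w1 = Lv₀ = (2·1 + 4·0 + 2·0; 4·1 + 2·0 + 1·0; 2·1 + 1·0 + 2·0) = (2, 4, 2)
w2 = Lw1 = (2·2 + 4·4 + 2·2; 4·2 + 2·4 + 1·2; 2·2 + 1·4 + 2·2) = (24, 18, 12)
w3 = Lw2 = (144, 144, 90)
Lw3 = (1044, 954, 612)
w3·Lw3 = 144·1044 + 144·954 + 90·612 = 342792; w3·w3 = 144·144 + 144·144 + 90·90 = 49572
λ ≈ 342792/49572 = 6.91503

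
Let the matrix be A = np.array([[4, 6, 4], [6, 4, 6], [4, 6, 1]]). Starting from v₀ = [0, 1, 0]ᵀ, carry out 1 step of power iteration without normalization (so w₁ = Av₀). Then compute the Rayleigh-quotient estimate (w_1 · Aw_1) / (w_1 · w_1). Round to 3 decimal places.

w1 = Av₀ = (6, 4, 6)
Aw1 = (72, 88, 54)
w1·Aw1 = 6·72 + 4·88 + 6·54 = 1108; w1·w1 = 6·6 + 4·4 + 6·6 = 88
λ ≈ 1108/88 = 12.591

12.591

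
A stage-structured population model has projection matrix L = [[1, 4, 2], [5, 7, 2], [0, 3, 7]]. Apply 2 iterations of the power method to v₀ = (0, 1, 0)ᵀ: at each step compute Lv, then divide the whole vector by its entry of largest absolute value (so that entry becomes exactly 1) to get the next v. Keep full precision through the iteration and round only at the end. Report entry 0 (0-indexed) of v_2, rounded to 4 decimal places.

0.5067

Lv0 = (4.00000, 7.00000, 3.00000); divide by 7.00000 → v1 = (0.57143, 1.00000, 0.42857)
Lv1 = (5.42857, 10.71429, 6.00000); divide by 10.71429 → v2 = (0.50667, 1.00000, 0.56000)
Requested entry of v2: 38/75 = 0.5067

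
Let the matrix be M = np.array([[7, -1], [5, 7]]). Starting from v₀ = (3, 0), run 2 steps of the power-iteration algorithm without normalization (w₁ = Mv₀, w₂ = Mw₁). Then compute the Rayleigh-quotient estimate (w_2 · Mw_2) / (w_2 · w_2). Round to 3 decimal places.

w1 = Mv₀ = (7·3 + (-1)·0; 5·3 + 7·0) = (21, 15)
w2 = Mw1 = (7·21 + (-1)·15; 5·21 + 7·15) = (132, 210)
Mw2 = (714, 2130)
w2·Mw2 = 132·714 + 210·2130 = 541548; w2·w2 = 132·132 + 210·210 = 61524
λ ≈ 541548/61524 = 8.802

8.802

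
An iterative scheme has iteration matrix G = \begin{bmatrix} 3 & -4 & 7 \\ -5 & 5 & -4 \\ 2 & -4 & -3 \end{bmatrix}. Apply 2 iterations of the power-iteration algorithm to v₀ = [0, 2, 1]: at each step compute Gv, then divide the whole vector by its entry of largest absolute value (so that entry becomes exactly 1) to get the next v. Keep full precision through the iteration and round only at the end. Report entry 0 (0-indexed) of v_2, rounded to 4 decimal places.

1.0000

Gv0 = (-1.00000, 6.00000, -11.00000); divide by -11.00000 → v1 = (0.09091, -0.54545, 1.00000)
Gv1 = (9.45455, -7.18182, -0.63636); divide by 9.45455 → v2 = (1.00000, -0.75962, -0.06731)
Requested entry of v2: -104/-104 = 1.0000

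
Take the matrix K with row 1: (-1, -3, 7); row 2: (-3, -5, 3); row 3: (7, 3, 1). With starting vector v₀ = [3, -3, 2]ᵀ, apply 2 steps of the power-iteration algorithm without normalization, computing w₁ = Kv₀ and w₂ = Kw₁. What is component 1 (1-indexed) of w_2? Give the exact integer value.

w1 = Kv₀ = (20, 12, 14)
w2 = Kw1 = (42, -78, 190)
The requested component of w2 is 42.

42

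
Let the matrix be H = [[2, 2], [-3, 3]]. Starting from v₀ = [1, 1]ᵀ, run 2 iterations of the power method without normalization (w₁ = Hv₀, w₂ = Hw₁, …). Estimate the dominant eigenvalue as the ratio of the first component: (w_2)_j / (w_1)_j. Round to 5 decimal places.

2.00000

w1 = Hv₀ = (2·1 + 2·1; (-3)·1 + 3·1) = (4, 0)
w2 = Hw1 = (2·4 + 2·0; (-3)·4 + 3·0) = (8, -12)
Ratio at component: 8 / 4 = 2.00000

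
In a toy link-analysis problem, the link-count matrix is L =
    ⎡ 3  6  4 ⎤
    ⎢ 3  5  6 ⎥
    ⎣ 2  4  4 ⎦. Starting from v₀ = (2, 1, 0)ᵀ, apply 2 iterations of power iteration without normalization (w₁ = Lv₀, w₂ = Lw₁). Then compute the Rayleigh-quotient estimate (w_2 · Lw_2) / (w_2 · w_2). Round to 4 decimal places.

w1 = Lv₀ = (12, 11, 8)
w2 = Lw1 = (134, 139, 100)
Lw2 = (1636, 1697, 1224)
w2·Lw2 = 134·1636 + 139·1697 + 100·1224 = 577507; w2·w2 = 134·134 + 139·139 + 100·100 = 47277
λ ≈ 577507/47277 = 12.2154

12.2154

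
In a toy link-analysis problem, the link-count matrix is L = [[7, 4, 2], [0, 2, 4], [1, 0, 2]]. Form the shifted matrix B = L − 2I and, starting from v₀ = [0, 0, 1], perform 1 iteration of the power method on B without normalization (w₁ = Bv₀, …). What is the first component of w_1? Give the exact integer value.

2

B = L − 2I has rows (5, 4, 2); (0, 0, 4); (1, 0, 0)
w1 = Bv₀ = (2, 4, 0)
Requested component of w1: 2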